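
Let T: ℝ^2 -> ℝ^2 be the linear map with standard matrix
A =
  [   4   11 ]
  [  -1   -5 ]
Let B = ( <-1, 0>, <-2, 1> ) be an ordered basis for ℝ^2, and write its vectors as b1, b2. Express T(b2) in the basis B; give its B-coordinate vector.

<3, -3>

Column 2 of [T]_B is the B-coordinate vector of T(b2).
In standard coordinates T(b2) = A b2 = <3, -3>.
Converting to B: <3, -3> = 3b1 - 3b2, so the coordinate vector is <3, -3>.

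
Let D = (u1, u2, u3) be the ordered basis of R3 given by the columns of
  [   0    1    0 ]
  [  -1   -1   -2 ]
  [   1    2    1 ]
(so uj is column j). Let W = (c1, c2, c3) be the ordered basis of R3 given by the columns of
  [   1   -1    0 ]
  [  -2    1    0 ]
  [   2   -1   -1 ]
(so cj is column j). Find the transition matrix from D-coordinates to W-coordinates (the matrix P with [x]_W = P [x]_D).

[[1, 0, 2], [1, -1, 2], [0, -1, 1]]

Take x = uj: its D-coordinates are the j-th standard unit vector, so P e_j — column j of P — equals [uj]_W.
u1 = c1 + c2 + 0·c3, giving column 1 = <1, 1, 0>; repeating for each j gives P = [[1, 0, 2], [1, -1, 2], [0, -1, 1]].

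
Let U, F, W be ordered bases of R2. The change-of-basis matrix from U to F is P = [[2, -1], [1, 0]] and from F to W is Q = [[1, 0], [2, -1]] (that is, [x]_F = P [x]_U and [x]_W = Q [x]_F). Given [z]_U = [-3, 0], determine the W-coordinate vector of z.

Apply P to get F-coordinates [-6, -3], then Q to get W-coordinates.
The result is [z]_W = [-6, -9].

[-6, -9]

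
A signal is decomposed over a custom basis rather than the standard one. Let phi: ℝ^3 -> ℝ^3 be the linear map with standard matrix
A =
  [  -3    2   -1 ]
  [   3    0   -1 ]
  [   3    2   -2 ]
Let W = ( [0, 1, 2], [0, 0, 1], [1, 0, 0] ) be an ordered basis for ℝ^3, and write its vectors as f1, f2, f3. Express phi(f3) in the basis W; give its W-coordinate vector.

[3, -3, -3]

Column 3 of [phi]_W is the W-coordinate vector of phi(f3).
In standard coordinates phi(f3) = A f3 = [-3, 3, 3].
Converting to W: [-3, 3, 3] = 3f1 - 3f2 - 3f3, so the coordinate vector is [3, -3, -3].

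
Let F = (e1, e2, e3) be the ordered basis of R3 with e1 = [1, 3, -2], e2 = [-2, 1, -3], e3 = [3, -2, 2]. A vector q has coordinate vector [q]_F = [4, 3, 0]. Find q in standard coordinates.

The coordinates say q = 4e1 + 3e2 + 0·e3; adding the scaled basis vectors gives [-2, 15, -17].

[-2, 15, -17]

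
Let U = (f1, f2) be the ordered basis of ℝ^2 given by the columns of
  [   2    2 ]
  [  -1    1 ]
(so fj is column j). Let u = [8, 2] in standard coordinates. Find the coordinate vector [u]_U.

[1, 3]

[u]_U is the unique c with M c = u, where M has columns f1, f2.
System: 2c_1 + 2c_2 = 8, -c_1 + c_2 = 2; solving gives c_1 = 1, c_2 = 3.
Check: f1 + 3f2 = [8, 2].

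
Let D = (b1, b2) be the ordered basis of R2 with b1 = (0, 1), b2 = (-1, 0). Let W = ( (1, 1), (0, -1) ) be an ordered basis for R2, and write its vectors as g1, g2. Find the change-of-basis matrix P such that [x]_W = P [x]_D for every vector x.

Let M have columns bj and N have columns gj. Then for every x, N [x]_W = x = M [x]_D, so P = N^(-1) M.
Since det N = -1, N^(-1) has integer entries; multiplying gives P = [[0, -1], [-1, -1]].

[[0, -1], [-1, -1]]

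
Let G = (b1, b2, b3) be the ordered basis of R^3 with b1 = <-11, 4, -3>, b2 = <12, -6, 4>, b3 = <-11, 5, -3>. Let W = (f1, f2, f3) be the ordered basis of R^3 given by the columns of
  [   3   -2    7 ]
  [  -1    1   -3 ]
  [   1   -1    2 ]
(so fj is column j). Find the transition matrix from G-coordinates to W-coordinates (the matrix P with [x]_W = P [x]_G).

Let M have columns bj and N have columns fj. Then for every x, N [x]_W = x = M [x]_G, so P = N^(-1) M.
Since det N = -1, N^(-1) has integer entries; multiplying gives P = [[-2, -2, 1], [-1, -2, 0], [-1, 2, -2]].

[[-2, -2, 1], [-1, -2, 0], [-1, 2, -2]]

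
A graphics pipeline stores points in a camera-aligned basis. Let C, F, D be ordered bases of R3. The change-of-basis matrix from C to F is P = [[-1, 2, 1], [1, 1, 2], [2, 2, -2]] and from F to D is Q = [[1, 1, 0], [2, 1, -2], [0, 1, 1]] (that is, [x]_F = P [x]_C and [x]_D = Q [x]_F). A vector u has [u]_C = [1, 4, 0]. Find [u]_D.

First [u]_F = P [u]_C = [7, 5, 10].
Then [u]_D = Q [u]_F = [12, -1, 15].

[12, -1, 15]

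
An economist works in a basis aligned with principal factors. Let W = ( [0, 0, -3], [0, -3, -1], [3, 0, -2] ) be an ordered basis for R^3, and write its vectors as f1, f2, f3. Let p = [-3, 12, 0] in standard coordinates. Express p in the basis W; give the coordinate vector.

[2, -4, -1]

[p]_W is the unique c with M c = p, where M has columns f1, ..., f3.
Solving this 3x3 system gives c = (2, -4, -1).
Check: 2f1 - 4f2 - f3 = [-3, 12, 0].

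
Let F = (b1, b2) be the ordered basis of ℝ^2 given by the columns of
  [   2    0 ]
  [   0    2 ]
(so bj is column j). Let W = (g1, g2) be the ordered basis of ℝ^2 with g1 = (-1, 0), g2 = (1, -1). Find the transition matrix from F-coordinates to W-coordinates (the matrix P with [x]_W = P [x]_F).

Column j of P is [bj]_W, since P maps F-coordinates to W-coordinates.
Expressing b1 in W: b1 = -2g1 + 0·g2, so column 1 of P is (-2, 0).
Doing the same for each bj gives P = [[-2, -2], [0, -2]].

[[-2, -2], [0, -2]]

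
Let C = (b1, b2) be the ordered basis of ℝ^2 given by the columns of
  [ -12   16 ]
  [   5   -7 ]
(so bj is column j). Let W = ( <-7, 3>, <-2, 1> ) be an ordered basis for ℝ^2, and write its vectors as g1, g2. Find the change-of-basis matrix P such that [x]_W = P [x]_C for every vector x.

[[2, -2], [-1, -1]]

Take x = bj: its C-coordinates are the j-th standard unit vector, so P e_j — column j of P — equals [bj]_W.
b1 = 2g1 - g2, giving column 1 = <2, -1>; repeating for each j gives P = [[2, -2], [-1, -1]].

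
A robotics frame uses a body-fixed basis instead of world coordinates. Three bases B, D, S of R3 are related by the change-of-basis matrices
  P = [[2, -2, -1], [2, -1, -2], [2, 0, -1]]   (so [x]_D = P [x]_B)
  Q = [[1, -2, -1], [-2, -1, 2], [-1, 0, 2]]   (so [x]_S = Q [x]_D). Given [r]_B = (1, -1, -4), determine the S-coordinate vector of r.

Apply P to get D-coordinates (8, 11, 6), then Q to get S-coordinates.
The result is [r]_S = (-20, -15, 4).

(-20, -15, 4)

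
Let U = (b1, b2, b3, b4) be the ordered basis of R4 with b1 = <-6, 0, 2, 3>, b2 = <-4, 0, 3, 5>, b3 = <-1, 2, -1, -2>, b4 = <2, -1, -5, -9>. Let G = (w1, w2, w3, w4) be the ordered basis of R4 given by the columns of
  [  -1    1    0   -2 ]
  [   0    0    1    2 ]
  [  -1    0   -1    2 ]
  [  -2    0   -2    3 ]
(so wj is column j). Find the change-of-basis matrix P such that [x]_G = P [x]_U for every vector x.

Column j of P is [bj]_G, since P maps U-coordinates to G-coordinates.
Expressing b1 in G: b1 = 2w1 - 2w2 - 2w3 + w4, so column 1 of P is <2, -2, -2, 1>.
Doing the same for each bj gives P = [[2, 1, -1, 2], [-2, -1, -2, 2], [-2, -2, 2, 1], [1, 1, 0, -1]].

[[2, 1, -1, 2], [-2, -1, -2, 2], [-2, -2, 2, 1], [1, 1, 0, -1]]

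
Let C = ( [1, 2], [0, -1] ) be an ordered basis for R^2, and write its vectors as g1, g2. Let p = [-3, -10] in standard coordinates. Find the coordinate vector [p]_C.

[-3, 4]

[p]_C is the unique c with M c = p, where M has columns g1, g2.
System: c_1 + 0c_2 = -3, 2c_1 - c_2 = -10; solving gives c_1 = -3, c_2 = 4.
Check: -3g1 + 4g2 = [-3, -10].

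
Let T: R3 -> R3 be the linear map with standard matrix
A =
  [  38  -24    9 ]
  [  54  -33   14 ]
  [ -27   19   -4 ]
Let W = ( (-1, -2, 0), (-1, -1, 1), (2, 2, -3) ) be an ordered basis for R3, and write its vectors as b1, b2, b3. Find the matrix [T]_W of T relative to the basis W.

With P the matrix whose columns are b1, ..., b3, [T]_W = P^(-1) A P.
Column by column: T(b1) = A b1 = (10, 12, -11); its W-coordinates (-2, -2, 3) give column 1.
Continuing for each basis vector yields [T]_W = [[-2, 2, 1], [-2, 1, 2], [3, -1, 2]].

[[-2, 2, 1], [-2, 1, 2], [3, -1, 2]]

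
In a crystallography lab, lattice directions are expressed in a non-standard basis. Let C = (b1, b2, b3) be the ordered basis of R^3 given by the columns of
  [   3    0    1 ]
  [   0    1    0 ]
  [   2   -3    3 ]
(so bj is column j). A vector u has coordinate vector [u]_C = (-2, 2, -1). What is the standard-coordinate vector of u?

The coordinates say u = -2b1 + 2b2 - b3; adding the scaled basis vectors gives (-7, 2, -13).

(-7, 2, -13)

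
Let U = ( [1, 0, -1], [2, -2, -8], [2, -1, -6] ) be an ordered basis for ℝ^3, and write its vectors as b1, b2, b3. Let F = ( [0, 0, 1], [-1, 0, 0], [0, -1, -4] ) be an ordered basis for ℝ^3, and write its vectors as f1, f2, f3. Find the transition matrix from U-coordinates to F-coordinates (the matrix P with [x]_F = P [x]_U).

Column j of P is [bj]_F, since P maps U-coordinates to F-coordinates.
Expressing b1 in F: b1 = -f1 - f2 + 0·f3, so column 1 of P is [-1, -1, 0].
Doing the same for each bj gives P = [[-1, 0, -2], [-1, -2, -2], [0, 2, 1]].

[[-1, 0, -2], [-1, -2, -2], [0, 2, 1]]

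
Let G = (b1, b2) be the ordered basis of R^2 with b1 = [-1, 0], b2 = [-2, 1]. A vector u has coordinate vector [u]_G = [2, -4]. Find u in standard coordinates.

[6, -4]

The coordinates say u = 2b1 - 4b2; adding the scaled basis vectors gives [6, -4].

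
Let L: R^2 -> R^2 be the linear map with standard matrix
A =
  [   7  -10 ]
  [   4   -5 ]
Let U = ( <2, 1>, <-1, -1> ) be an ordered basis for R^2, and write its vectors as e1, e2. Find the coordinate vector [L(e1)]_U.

Column 1 of [L]_U is the U-coordinate vector of L(e1).
In standard coordinates L(e1) = A e1 = <4, 3>.
Converting to U: <4, 3> = e1 - 2e2, so the coordinate vector is <1, -2>.

<1, -2>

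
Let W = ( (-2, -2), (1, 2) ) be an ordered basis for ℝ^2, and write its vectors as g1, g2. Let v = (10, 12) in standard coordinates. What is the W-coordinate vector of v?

(-4, 2)

[v]_W is the unique c with M c = v, where M has columns g1, g2.
System: -2c_1 + c_2 = 10, -2c_1 + 2c_2 = 12; solving gives c_1 = -4, c_2 = 2.
Check: -4g1 + 2g2 = (10, 12).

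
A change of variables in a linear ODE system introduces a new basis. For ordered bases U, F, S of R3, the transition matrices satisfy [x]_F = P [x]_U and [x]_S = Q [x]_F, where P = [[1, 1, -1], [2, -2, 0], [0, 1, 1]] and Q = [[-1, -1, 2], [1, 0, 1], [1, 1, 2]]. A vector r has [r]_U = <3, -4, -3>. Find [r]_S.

Composing the changes, [r]_S = Q P [r]_U.
Q P = [[-3, 3, 3], [1, 2, 0], [3, 1, 1]]; applying this to <3, -4, -3> gives <-30, -5, 2>.

<-30, -5, 2>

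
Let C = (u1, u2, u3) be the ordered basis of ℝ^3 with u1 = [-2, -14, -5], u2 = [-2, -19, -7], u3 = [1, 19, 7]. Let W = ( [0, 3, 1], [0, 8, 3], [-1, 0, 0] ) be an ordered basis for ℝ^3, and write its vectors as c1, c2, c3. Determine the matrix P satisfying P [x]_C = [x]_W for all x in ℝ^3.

Take x = uj: its C-coordinates are the j-th standard unit vector, so P e_j — column j of P — equals [uj]_W.
u1 = -2c1 - c2 + 2c3, giving column 1 = [-2, -1, 2]; repeating for each j gives P = [[-2, -1, 1], [-1, -2, 2], [2, 2, -1]].

[[-2, -1, 1], [-1, -2, 2], [2, 2, -1]]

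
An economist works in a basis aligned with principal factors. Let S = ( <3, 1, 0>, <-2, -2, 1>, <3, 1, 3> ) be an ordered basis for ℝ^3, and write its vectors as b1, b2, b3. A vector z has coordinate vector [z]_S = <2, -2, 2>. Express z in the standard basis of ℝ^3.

<16, 8, 4>

By definition z = 2b1 - 2b2 + 2b3.
Summing componentwise gives <16, 8, 4>.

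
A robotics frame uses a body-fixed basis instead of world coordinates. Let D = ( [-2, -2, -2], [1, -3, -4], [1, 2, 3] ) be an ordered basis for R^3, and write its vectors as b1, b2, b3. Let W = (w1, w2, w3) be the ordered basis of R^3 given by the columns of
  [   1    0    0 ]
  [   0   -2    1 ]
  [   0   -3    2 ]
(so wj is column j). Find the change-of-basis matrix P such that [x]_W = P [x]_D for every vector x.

Take x = bj: its D-coordinates are the j-th standard unit vector, so P e_j — column j of P — equals [bj]_W.
b1 = -2w1 + 2w2 + 2w3, giving column 1 = [-2, 2, 2]; repeating for each j gives P = [[-2, 1, 1], [2, 2, -1], [2, 1, 0]].

[[-2, 1, 1], [2, 2, -1], [2, 1, 0]]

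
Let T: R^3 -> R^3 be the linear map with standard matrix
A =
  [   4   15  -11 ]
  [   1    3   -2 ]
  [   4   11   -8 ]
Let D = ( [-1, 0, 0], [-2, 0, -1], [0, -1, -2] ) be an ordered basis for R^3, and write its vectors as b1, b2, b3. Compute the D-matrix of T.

Let P have columns b1, ..., b3. Then [T]_D = P^(-1) A P.
Here det P = 1, so P^(-1) is integer; computing A P first and then P^(-1)(A P) gives [[0, -3, -1], [2, 0, -3], [1, 0, -1]].

[[0, -3, -1], [2, 0, -3], [1, 0, -1]]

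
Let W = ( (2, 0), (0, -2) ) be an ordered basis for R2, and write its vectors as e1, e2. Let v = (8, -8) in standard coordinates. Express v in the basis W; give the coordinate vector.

(4, 4)

We seek scalars with c_1 e1 + c_2 e2 = v; equivalently solve M c = v where the columns of M are e1, e2.
System: 2c_1 + 0c_2 = 8, 0c_1 - 2c_2 = -8; solving gives c_1 = 4, c_2 = 4.
Check: 4e1 + 4e2 = (8, -8).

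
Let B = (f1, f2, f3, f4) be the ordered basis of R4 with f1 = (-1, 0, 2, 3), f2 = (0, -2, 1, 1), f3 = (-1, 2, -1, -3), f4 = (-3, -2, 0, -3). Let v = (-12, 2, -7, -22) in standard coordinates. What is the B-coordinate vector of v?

(-1, -4, 1, 4)

[v]_B is the unique c with M c = v, where M has columns f1, ..., f4.
Row-reducing the augmented matrix [M | v] gives c = (-1, -4, 1, 4).
Check: -f1 - 4f2 + f3 + 4f4 = (-12, 2, -7, -22).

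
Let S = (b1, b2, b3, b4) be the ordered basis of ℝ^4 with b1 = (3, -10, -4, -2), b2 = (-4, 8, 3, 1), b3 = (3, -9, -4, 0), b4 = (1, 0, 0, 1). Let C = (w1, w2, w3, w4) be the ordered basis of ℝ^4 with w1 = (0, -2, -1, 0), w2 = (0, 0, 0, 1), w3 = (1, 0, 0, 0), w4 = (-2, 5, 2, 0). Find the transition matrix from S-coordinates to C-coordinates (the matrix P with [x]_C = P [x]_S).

Column j of P is [bj]_C, since P maps S-coordinates to C-coordinates.
Expressing b1 in C: b1 = 0·w1 - 2w2 - w3 - 2w4, so column 1 of P is (0, -2, -1, -2).
Doing the same for each bj gives P = [[0, 1, 2, 0], [-2, 1, 0, 1], [-1, 0, 1, 1], [-2, 2, -1, 0]].

[[0, 1, 2, 0], [-2, 1, 0, 1], [-1, 0, 1, 1], [-2, 2, -1, 0]]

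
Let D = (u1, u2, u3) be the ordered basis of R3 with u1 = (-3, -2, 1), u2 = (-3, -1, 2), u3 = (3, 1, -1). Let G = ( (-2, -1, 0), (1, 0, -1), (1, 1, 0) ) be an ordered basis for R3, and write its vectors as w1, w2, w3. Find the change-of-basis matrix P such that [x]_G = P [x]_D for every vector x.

[[0, 0, -1], [-1, -2, 1], [-2, -1, 0]]

Column j of P is [uj]_G, since P maps D-coordinates to G-coordinates.
Expressing u1 in G: u1 = 0·w1 - w2 - 2w3, so column 1 of P is (0, -1, -2).
Doing the same for each uj gives P = [[0, 0, -1], [-1, -2, 1], [-2, -1, 0]].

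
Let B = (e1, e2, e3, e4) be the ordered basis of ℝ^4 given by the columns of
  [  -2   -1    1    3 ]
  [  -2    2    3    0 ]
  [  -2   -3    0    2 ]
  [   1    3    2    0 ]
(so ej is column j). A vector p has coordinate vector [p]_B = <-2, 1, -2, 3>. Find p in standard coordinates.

<10, 0, 7, -3>

The coordinates say p = -2e1 + e2 - 2e3 + 3e4; adding the scaled basis vectors gives <10, 0, 7, -3>.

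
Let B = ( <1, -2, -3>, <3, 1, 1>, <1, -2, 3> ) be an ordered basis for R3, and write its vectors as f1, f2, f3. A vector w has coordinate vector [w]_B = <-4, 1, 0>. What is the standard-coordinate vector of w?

<-1, 9, 13>

The coordinates say w = -4f1 + f2 + 0·f3; adding the scaled basis vectors gives <-1, 9, 13>.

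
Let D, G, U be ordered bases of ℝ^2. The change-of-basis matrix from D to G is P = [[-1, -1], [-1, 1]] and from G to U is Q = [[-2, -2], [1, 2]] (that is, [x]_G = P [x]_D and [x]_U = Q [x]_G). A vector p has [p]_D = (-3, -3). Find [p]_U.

Composing the changes, [p]_U = Q P [p]_D.
Q P = [[4, 0], [-3, 1]]; applying this to (-3, -3) gives (-12, 6).

(-12, 6)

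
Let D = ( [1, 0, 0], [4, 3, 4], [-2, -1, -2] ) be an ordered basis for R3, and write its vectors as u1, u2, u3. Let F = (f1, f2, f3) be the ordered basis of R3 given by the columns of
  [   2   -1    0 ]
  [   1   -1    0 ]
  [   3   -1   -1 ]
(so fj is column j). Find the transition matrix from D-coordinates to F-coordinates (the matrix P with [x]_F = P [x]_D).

Take x = uj: its D-coordinates are the j-th standard unit vector, so P e_j — column j of P — equals [uj]_F.
u1 = f1 + f2 + 2f3, giving column 1 = [1, 1, 2]; repeating for each j gives P = [[1, 1, -1], [1, -2, 0], [2, 1, -1]].

[[1, 1, -1], [1, -2, 0], [2, 1, -1]]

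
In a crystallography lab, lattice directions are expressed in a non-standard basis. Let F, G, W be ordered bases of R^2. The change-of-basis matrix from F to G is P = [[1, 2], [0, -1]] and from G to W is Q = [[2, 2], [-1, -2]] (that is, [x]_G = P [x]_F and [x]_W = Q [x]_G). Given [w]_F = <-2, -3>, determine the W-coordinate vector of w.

<-10, 2>

First [w]_G = P [w]_F = <-8, 3>.
Then [w]_W = Q [w]_G = <-10, 2>.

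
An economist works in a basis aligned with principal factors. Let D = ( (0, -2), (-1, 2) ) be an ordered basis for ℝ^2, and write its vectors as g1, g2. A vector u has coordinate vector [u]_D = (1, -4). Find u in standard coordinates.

(4, -10)

The coordinates say u = g1 - 4g2; adding the scaled basis vectors gives (4, -10).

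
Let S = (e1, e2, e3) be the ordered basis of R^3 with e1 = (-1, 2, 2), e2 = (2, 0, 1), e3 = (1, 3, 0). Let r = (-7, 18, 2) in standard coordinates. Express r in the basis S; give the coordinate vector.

We seek scalars with c_1 e1 + ... + c_3 e3 = r; equivalently solve M c = r where the columns of M are e1, ..., e3.
Gaussian elimination on [M | r] yields c = (3, -4, 4).
Check: 3e1 - 4e2 + 4e3 = (-7, 18, 2).

(3, -4, 4)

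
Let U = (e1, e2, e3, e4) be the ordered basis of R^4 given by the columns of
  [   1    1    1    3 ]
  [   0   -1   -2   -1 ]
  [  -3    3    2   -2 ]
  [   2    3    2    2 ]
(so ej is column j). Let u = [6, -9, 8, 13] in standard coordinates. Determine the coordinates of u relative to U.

[u]_U is the unique c with M c = u, where M has columns e1, ..., e4.
Solving this 4x4 system gives c = (1, 1, 4, 0).
Check: e1 + e2 + 4e3 + 0·e4 = [6, -9, 8, 13].

[1, 1, 4, 0]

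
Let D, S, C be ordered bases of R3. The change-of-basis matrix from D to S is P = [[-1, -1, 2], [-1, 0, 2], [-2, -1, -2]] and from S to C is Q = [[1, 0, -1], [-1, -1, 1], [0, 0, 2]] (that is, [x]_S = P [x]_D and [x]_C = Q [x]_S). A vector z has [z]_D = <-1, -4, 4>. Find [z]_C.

<15, -24, -4>

Apply P to get S-coordinates <13, 9, -2>, then Q to get C-coordinates.
The result is [z]_C = <15, -24, -4>.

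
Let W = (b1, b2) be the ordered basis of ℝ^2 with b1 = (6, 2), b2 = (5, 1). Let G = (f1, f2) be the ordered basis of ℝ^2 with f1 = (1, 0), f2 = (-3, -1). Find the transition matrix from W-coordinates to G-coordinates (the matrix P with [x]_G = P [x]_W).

Let M have columns bj and N have columns fj. Then for every x, N [x]_G = x = M [x]_W, so P = N^(-1) M.
Since det N = -1, N^(-1) has integer entries; multiplying gives P = [[0, 2], [-2, -1]].

[[0, 2], [-2, -1]]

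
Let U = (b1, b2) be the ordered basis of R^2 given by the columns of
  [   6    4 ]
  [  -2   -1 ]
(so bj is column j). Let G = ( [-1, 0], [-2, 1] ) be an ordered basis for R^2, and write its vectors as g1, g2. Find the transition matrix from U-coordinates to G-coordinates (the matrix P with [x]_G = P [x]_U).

Let M have columns bj and N have columns gj. Then for every x, N [x]_G = x = M [x]_U, so P = N^(-1) M.
Since det N = -1, N^(-1) has integer entries; multiplying gives P = [[-2, -2], [-2, -1]].

[[-2, -2], [-2, -1]]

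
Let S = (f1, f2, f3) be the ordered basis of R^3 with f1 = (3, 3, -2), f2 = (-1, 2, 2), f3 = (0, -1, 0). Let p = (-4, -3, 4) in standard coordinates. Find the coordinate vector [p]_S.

We seek scalars with c_1 f1 + ... + c_3 f3 = p; equivalently solve M c = p where the columns of M are f1, ..., f3.
Gaussian elimination on [M | p] yields c = (-1, 1, 2).
Check: -f1 + f2 + 2f3 = (-4, -3, 4).

(-1, 1, 2)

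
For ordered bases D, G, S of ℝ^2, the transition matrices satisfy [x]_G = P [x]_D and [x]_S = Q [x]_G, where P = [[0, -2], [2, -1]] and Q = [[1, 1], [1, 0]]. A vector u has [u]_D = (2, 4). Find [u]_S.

(-8, -8)

Apply P to get G-coordinates (-8, 0), then Q to get S-coordinates.
The result is [u]_S = (-8, -8).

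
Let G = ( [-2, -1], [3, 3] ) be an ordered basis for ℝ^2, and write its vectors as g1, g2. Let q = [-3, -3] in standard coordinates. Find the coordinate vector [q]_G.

[0, -1]

[q]_G is the unique c with M c = q, where M has columns g1, g2.
System: -2c_1 + 3c_2 = -3, -c_1 + 3c_2 = -3; solving gives c_1 = 0, c_2 = -1.
Check: 0·g1 - g2 = [-3, -3].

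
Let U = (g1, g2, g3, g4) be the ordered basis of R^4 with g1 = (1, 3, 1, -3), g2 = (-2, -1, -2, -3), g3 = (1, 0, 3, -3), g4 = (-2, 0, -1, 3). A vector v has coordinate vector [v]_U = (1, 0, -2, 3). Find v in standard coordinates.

v = M [v]_U, where M has columns g1, ..., g4.
Carrying out the matrix-vector product, v = (-7, 3, -8, 12).

(-7, 3, -8, 12)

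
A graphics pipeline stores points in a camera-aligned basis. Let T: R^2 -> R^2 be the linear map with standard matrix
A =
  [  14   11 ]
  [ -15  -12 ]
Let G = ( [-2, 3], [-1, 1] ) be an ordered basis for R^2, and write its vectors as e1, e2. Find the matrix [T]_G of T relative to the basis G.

The j-th column of [T]_G is [T(ej)]_G.
T(e1) = A e1 = [5, -6] = -e1 - 3e2, so column 1 is [-1, -3].
Repeating for e2 and assembling the columns gives [[-1, 0], [-3, 3]].

[[-1, 0], [-3, 3]]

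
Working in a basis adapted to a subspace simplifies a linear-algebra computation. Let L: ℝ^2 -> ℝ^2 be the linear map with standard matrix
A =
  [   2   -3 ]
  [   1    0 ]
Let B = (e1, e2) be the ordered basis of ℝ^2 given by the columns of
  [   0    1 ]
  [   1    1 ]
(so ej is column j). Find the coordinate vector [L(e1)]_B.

Compute L(e1) = A e1 = (-3, 0) in standard coordinates.
Then write this in B-coordinates: solve for y in y_1 e1 + y_2 e2 = (-3, 0).
This gives y = (3, -3), which is column 1 of [L]_B.

(3, -3)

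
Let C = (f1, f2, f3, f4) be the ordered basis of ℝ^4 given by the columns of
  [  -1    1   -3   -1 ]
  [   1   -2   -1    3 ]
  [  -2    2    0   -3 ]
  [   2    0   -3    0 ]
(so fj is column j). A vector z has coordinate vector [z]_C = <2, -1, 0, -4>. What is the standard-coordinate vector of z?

The coordinates say z = 2f1 - f2 + 0·f3 - 4f4; adding the scaled basis vectors gives <1, -8, 6, 4>.

<1, -8, 6, 4>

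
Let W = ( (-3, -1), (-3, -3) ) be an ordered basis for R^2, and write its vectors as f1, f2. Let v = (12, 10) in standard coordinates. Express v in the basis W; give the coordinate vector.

(-1, -3)

[v]_W is the unique c with M c = v, where M has columns f1, f2.
System: -3c_1 - 3c_2 = 12, -c_1 - 3c_2 = 10; solving gives c_1 = -1, c_2 = -3.
Check: -f1 - 3f2 = (12, 10).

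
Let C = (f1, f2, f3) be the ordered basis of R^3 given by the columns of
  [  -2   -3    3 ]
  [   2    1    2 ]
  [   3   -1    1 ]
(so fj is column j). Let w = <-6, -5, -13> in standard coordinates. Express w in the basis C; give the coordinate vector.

Write w = c_1 f1 + ... + c_3 f3 and solve for the c_i.
Gaussian elimination on [M | w] yields c = (-3, 3, -1).
Check: -3f1 + 3f2 - f3 = <-6, -5, -13>.

<-3, 3, -1>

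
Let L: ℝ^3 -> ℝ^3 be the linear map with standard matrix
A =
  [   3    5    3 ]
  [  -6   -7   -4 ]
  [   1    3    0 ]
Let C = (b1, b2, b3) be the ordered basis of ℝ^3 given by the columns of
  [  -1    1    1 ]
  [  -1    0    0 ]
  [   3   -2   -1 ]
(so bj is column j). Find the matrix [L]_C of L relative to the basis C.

With P the matrix whose columns are b1, ..., b3, [L]_C = P^(-1) A P.
Column by column: L(b1) = A b1 = (1, 1, -4); its C-coordinates (-1, 1, -1) give column 1.
Continuing for each basis vector yields [L]_C = [[-1, -2, 2], [1, -2, 3], [-1, -3, -1]].

[[-1, -2, 2], [1, -2, 3], [-1, -3, -1]]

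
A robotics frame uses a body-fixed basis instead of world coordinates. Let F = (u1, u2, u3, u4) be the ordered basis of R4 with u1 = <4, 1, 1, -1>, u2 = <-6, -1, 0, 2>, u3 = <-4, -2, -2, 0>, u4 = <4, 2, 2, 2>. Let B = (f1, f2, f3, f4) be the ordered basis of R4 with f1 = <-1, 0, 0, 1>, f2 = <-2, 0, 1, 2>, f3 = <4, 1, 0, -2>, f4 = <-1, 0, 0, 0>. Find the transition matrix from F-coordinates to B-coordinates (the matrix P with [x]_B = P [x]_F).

[[-1, 0, 0, 2], [1, 0, -2, 2], [1, -1, -2, 2], [-1, 2, 0, -2]]

Column j of P is [uj]_B, since P maps F-coordinates to B-coordinates.
Expressing u1 in B: u1 = -f1 + f2 + f3 - f4, so column 1 of P is <-1, 1, 1, -1>.
Doing the same for each uj gives P = [[-1, 0, 0, 2], [1, 0, -2, 2], [1, -1, -2, 2], [-1, 2, 0, -2]].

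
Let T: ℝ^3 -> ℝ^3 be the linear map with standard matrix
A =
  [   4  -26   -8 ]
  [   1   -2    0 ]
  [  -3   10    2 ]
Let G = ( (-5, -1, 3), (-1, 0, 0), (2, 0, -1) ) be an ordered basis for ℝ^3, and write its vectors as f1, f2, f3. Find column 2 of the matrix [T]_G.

(1, -1, 0)

Compute T(f2) = A f2 = (-4, -1, 3) in standard coordinates.
Then write this in G-coordinates: solve for y in y_1 f1 + ... + y_3 f3 = (-4, -1, 3).
This gives y = (1, -1, 0), which is column 2 of [T]_G.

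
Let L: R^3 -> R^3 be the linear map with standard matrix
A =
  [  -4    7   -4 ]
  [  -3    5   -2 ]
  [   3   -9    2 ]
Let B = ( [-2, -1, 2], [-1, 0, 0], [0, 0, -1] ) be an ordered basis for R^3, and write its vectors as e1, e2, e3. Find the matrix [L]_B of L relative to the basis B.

[[3, -3, -2], [1, 2, 0], [-1, -3, -2]]

The j-th column of [L]_B is [L(ej)]_B.
L(e1) = A e1 = [-7, -3, 7] = 3e1 + e2 - e3, so column 1 is [3, 1, -1].
Repeating for e2, e3 and assembling the columns gives [[3, -3, -2], [1, 2, 0], [-1, -3, -2]].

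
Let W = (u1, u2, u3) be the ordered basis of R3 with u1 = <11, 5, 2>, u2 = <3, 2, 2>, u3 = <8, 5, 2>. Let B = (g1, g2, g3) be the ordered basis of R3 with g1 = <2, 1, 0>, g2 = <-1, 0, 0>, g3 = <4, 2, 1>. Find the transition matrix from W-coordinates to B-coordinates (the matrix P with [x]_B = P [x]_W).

[[1, -2, 1], [-1, 1, 2], [2, 2, 2]]

Let M have columns uj and N have columns gj. Then for every x, N [x]_B = x = M [x]_W, so P = N^(-1) M.
Since det N = 1, N^(-1) has integer entries; multiplying gives P = [[1, -2, 1], [-1, 1, 2], [2, 2, 2]].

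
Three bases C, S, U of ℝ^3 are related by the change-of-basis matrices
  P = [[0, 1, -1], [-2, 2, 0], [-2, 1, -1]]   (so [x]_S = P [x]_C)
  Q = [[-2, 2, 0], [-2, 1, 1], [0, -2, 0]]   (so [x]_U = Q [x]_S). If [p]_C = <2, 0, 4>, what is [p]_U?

Composing the changes, [p]_U = Q P [p]_C.
Q P = [[-4, 2, 2], [-4, 1, 1], [4, -4, 0]]; applying this to <2, 0, 4> gives <0, -4, 8>.

<0, -4, 8>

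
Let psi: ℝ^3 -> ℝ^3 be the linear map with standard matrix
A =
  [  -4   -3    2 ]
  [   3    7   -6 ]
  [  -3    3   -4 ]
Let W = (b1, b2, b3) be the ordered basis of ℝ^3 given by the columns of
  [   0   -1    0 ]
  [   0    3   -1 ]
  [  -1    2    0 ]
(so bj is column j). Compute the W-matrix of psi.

With P the matrix whose columns are b1, ..., b3, [psi]_W = P^(-1) A P.
Column by column: psi(b1) = A b1 = <-2, 6, 4>; its W-coordinates <0, 2, 0> give column 1.
Continuing for each basis vector yields [psi]_W = [[0, -2, -3], [2, 1, -3], [0, -3, -2]].

[[0, -2, -3], [2, 1, -3], [0, -3, -2]]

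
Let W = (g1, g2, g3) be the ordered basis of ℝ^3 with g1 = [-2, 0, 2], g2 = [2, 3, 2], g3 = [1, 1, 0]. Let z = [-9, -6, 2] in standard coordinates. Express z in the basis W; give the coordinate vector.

[2, -1, -3]

Write z = c_1 g1 + ... + c_3 g3 and solve for the c_i.
Solving this 3x3 system gives c = (2, -1, -3).
Check: 2g1 - g2 - 3g3 = [-9, -6, 2].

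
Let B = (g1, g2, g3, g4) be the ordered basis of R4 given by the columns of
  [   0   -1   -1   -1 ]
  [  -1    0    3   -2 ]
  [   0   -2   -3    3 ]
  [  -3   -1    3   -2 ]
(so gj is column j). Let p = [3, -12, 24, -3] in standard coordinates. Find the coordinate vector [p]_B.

[-3, -3, -3, 3]

Write p = c_1 g1 + ... + c_4 g4 and solve for the c_i.
Solving this 4x4 system gives c = (-3, -3, -3, 3).
Check: -3g1 - 3g2 - 3g3 + 3g4 = [3, -12, 24, -3].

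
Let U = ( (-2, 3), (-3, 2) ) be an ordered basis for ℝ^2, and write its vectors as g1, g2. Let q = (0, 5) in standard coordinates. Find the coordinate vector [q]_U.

Write q = c_1 g1 + c_2 g2 and solve for the c_i.
System: -2c_1 - 3c_2 = 0, 3c_1 + 2c_2 = 5; solving gives c_1 = 3, c_2 = -2.
Check: 3g1 - 2g2 = (0, 5).

(3, -2)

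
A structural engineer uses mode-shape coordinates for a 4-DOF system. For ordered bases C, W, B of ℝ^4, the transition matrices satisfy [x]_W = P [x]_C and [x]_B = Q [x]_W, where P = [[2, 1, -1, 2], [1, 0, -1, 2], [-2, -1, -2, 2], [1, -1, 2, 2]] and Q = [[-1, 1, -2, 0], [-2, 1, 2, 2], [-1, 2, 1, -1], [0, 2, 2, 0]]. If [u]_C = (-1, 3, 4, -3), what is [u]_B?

Apply P to get W-coordinates (-9, -11, -15, -2), then Q to get B-coordinates.
The result is [u]_B = (28, -27, -26, -52).

(28, -27, -26, -52)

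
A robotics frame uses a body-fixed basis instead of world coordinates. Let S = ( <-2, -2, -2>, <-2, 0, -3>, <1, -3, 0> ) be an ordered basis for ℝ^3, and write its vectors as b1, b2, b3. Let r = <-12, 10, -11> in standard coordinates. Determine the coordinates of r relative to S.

[r]_S is the unique c with M c = r, where M has columns b1, ..., b3.
Gaussian elimination on [M | r] yields c = (1, 3, -4).
Check: b1 + 3b2 - 4b3 = <-12, 10, -11>.

<1, 3, -4>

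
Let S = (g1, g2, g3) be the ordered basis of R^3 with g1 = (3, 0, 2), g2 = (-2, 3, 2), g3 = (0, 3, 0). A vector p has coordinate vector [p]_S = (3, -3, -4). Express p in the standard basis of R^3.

(15, -21, 0)

p = M [p]_S, where M has columns g1, ..., g3.
Carrying out the matrix-vector product, p = (15, -21, 0).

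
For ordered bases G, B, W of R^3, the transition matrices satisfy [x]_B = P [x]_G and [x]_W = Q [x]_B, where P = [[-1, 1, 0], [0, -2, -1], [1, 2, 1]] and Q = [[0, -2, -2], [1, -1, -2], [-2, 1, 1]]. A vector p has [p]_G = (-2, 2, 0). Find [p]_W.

First [p]_B = P [p]_G = (4, -4, 2).
Then [p]_W = Q [p]_B = (4, 4, -10).

(4, 4, -10)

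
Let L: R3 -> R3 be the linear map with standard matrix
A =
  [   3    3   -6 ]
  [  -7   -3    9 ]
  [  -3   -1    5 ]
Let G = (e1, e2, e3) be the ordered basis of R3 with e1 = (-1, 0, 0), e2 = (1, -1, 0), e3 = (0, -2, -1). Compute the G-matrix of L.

With P the matrix whose columns are e1, ..., e3, [L]_G = P^(-1) A P.
Column by column: L(e1) = A e1 = (-3, 7, 3); its G-coordinates (2, -1, -3) give column 1.
Continuing for each basis vector yields [L]_G = [[2, 0, -3], [-1, 0, -3], [-3, 2, 3]].

[[2, 0, -3], [-1, 0, -3], [-3, 2, 3]]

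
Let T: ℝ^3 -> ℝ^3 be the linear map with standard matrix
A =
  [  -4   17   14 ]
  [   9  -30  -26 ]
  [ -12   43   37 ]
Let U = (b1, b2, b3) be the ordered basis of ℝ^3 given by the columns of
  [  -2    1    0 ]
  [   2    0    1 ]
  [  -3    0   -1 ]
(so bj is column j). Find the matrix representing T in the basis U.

Let P have columns b1, ..., b3. Then [T]_U = P^(-1) A P.
Here det P = -1, so P^(-1) is integer; computing A P first and then P^(-1)(A P) gives [[1, 3, -2], [2, 2, -1], [-2, 3, 0]].

[[1, 3, -2], [2, 2, -1], [-2, 3, 0]]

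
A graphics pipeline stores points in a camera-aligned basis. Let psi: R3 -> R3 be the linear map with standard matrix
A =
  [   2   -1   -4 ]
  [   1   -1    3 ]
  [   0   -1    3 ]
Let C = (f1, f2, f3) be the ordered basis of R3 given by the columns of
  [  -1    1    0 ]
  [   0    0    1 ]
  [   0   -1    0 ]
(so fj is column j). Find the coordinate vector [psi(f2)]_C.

<-3, 3, -2>

Compute psi(f2) = A f2 = <6, -2, -3> in standard coordinates.
Then write this in C-coordinates: solve for y in y_1 f1 + ... + y_3 f3 = <6, -2, -3>.
This gives y = <-3, 3, -2>, which is column 2 of [psi]_C.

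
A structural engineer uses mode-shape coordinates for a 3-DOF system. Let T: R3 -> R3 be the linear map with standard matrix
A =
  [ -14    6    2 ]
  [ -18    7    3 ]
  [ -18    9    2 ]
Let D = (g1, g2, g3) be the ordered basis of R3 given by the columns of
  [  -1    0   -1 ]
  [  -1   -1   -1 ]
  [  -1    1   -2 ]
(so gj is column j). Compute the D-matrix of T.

[[-3, 1, -2], [-2, 0, -1], [-3, 3, -2]]

Let P have columns g1, ..., g3. Then [T]_D = P^(-1) A P.
Here det P = -1, so P^(-1) is integer; computing A P first and then P^(-1)(A P) gives [[-3, 1, -2], [-2, 0, -1], [-3, 3, -2]].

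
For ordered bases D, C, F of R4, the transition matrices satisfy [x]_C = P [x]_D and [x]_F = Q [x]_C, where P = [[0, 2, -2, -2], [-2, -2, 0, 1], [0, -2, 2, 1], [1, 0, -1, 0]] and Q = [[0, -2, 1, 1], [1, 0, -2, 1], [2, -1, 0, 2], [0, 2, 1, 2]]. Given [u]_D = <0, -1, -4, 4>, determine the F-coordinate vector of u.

<-10, 6, -2, 18>

Apply P to get C-coordinates <-2, 6, -2, 4>, then Q to get F-coordinates.
The result is [u]_F = <-10, 6, -2, 18>.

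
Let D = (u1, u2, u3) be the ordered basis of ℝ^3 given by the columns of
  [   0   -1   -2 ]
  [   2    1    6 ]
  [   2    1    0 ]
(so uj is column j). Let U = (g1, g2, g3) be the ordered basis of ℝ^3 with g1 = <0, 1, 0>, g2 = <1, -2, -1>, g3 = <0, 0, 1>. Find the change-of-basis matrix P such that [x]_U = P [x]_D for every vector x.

[[2, -1, 2], [0, -1, -2], [2, 0, -2]]

Let M have columns uj and N have columns gj. Then for every x, N [x]_U = x = M [x]_D, so P = N^(-1) M.
Since det N = -1, N^(-1) has integer entries; multiplying gives P = [[2, -1, 2], [0, -1, -2], [2, 0, -2]].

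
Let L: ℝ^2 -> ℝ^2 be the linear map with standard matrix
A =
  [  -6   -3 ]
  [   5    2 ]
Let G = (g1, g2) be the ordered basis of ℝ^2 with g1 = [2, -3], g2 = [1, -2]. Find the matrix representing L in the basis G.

[[-2, 1], [1, -2]]

Let P have columns g1, g2. Then [L]_G = P^(-1) A P.
Here det P = -1, so P^(-1) is integer; computing A P first and then P^(-1)(A P) gives [[-2, 1], [1, -2]].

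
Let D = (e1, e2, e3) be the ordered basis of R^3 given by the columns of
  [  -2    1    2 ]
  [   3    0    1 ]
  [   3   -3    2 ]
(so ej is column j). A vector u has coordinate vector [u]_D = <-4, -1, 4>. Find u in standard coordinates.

<15, -8, -1>

By definition u = -4e1 - e2 + 4e3.
Summing componentwise gives <15, -8, -1>.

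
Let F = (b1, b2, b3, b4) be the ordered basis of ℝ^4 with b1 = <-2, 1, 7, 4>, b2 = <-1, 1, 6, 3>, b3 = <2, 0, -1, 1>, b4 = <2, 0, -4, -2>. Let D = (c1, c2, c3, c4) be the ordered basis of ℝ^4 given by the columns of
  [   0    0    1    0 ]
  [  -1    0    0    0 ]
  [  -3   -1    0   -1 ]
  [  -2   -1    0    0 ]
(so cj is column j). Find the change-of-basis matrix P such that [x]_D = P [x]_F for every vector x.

Let M have columns bj and N have columns cj. Then for every x, N [x]_D = x = M [x]_F, so P = N^(-1) M.
Since det N = 1, N^(-1) has integer entries; multiplying gives P = [[-1, -1, 0, 0], [-2, -1, -1, 2], [-2, -1, 2, 2], [-2, -2, 2, 2]].

[[-1, -1, 0, 0], [-2, -1, -1, 2], [-2, -1, 2, 2], [-2, -2, 2, 2]]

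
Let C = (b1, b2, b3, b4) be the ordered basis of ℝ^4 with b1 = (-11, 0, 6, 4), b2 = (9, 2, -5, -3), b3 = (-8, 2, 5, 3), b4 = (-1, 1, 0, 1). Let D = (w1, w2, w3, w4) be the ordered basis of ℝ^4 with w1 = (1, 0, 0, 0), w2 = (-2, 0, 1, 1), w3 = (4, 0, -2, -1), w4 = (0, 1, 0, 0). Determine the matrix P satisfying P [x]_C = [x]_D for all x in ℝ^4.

Let M have columns bj and N have columns wj. Then for every x, N [x]_D = x = M [x]_C, so P = N^(-1) M.
Since det N = 1, N^(-1) has integer entries; multiplying gives P = [[1, -1, 2, -1], [2, -1, 1, 2], [-2, 2, -2, 1], [0, 2, 2, 1]].

[[1, -1, 2, -1], [2, -1, 1, 2], [-2, 2, -2, 1], [0, 2, 2, 1]]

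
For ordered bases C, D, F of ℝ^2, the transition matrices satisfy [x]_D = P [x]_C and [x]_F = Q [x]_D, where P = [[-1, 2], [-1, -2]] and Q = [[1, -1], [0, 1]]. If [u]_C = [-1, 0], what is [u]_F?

Apply P to get D-coordinates [1, 1], then Q to get F-coordinates.
The result is [u]_F = [0, 1].

[0, 1]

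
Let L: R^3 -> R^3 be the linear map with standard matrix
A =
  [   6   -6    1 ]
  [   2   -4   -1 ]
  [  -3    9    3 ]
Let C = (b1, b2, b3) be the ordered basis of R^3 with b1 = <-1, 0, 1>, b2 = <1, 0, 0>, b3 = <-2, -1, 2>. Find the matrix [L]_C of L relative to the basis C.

The j-th column of [L]_C is [L(bj)]_C.
L(b1) = A b1 = <-5, -3, 6> = 0·b1 + b2 + 3b3, so column 1 is <0, 1, 3>.
Repeating for b2, b3 and assembling the columns gives [[0, 1, -1], [1, 3, -1], [3, -2, 2]].

[[0, 1, -1], [1, 3, -1], [3, -2, 2]]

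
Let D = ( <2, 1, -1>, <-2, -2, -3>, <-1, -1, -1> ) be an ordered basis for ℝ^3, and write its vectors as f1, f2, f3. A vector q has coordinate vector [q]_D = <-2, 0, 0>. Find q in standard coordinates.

<-4, -2, 2>

By definition q = -2f1 + 0·f2 + 0·f3.
Summing componentwise gives <-4, -2, 2>.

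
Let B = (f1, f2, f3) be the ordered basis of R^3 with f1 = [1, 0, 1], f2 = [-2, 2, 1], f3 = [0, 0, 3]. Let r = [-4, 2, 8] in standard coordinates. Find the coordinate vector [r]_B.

Write r = c_1 f1 + ... + c_3 f3 and solve for the c_i.
Solving this 3x3 system gives c = (-2, 1, 3).
Check: -2f1 + f2 + 3f3 = [-4, 2, 8].

[-2, 1, 3]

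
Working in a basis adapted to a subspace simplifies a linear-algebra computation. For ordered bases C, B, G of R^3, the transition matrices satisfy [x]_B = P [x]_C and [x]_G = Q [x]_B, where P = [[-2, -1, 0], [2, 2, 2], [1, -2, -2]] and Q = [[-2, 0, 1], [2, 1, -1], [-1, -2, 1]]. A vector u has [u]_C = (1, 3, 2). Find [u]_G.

First [u]_B = P [u]_C = (-5, 12, -9).
Then [u]_G = Q [u]_B = (1, 11, -28).

(1, 11, -28)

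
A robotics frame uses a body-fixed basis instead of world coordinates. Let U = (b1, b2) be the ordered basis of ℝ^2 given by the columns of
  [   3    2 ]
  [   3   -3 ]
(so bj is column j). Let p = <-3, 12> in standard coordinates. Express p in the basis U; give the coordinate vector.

[p]_U is the unique c with M c = p, where M has columns b1, b2.
System: 3c_1 + 2c_2 = -3, 3c_1 - 3c_2 = 12; solving gives c_1 = 1, c_2 = -3.
Check: b1 - 3b2 = <-3, 12>.

<1, -3>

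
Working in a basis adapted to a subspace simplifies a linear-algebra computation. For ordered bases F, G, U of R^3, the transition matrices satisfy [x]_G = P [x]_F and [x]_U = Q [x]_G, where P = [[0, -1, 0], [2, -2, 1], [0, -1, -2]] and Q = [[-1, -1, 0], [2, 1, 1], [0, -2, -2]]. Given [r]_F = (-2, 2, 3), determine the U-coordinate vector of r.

(7, -17, 26)

Composing the changes, [r]_U = Q P [r]_F.
Q P = [[-2, 3, -1], [2, -5, -1], [-4, 6, 2]]; applying this to (-2, 2, 3) gives (7, -17, 26).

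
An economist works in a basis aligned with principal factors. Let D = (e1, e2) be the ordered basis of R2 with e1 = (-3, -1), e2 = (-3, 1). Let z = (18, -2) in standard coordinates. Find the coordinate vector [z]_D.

(-2, -4)

[z]_D is the unique c with M c = z, where M has columns e1, e2.
System: -3c_1 - 3c_2 = 18, -c_1 + c_2 = -2; solving gives c_1 = -2, c_2 = -4.
Check: -2e1 - 4e2 = (18, -2).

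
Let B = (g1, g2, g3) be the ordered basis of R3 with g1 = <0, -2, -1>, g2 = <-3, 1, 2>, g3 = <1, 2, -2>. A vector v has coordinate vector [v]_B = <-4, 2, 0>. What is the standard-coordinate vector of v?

<-6, 10, 8>

v = M [v]_B, where M has columns g1, ..., g3.
Carrying out the matrix-vector product, v = <-6, 10, 8>.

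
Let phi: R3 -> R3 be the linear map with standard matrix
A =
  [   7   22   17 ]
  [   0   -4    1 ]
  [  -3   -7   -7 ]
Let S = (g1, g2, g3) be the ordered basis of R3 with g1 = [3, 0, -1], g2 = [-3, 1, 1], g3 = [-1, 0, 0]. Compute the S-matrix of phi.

With P the matrix whose columns are g1, ..., g3, [phi]_S = P^(-1) A P.
Column by column: phi(g1) = A g1 = [4, -1, -2]; its S-coordinates [1, -1, 2] give column 1.
Continuing for each basis vector yields [phi]_S = [[1, 2, -3], [-1, -3, 0], [2, -3, -2]].

[[1, 2, -3], [-1, -3, 0], [2, -3, -2]]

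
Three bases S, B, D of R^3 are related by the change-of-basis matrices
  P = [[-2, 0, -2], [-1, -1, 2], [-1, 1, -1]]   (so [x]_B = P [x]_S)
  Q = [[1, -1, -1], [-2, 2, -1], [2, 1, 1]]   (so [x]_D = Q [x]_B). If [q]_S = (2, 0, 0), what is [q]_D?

(0, 6, -12)

Composing the changes, [q]_D = Q P [q]_S.
Q P = [[0, 0, -3], [3, -3, 9], [-6, 0, -3]]; applying this to (2, 0, 0) gives (0, 6, -12).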